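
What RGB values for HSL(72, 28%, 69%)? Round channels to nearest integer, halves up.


H=72°, S=0.28, L=0.69
C = (1-|2L-1|)×S = (1-|0.38|)×0.28 = 0.1736
H' = H/60 = 72/60 ≈ 1.2000; X = C×(1-|H' mod 2 - 1|) = 0.13888
m = L - C/2 = 0.69 - 0.0868 = 0.6032
Sector ⌊H'⌋ = 1 → (R',G',B') = (0.13888, 0.1736, 0.0)
RGB = ((R'+m)×255, (G'+m)×255, (B'+m)×255) = (189.2304, 198.084, 153.816)
Round half up → RGB(189, 198, 154)


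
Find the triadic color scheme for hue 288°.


Triadic: equally spaced at 120° intervals
H1 = 288°
H2 = (288 + 120) mod 360 = 48°
H3 = (288 + 240) mod 360 = 168°
Triadic = 288°, 48°, 168°


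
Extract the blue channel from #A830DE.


Color: #A830DE
R = A8 = 168
G = 30 = 48
B = DE = 222
Blue = 222


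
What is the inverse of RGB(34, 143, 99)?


Invert: (255-R, 255-G, 255-B)
R: 255-34 = 221
G: 255-143 = 112
B: 255-99 = 156
= RGB(221, 112, 156)


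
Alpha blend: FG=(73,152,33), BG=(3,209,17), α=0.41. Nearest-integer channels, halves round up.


C = α×F + (1-α)×B, with 1-α = 0.59
R: 0.41×73 + 0.59×3 = 29.93 + 1.77 = 31.70 → 32
G: 0.41×152 + 0.59×209 = 62.32 + 123.31 = 185.63 → 186
B: 0.41×33 + 0.59×17 = 13.53 + 10.03 = 23.56 → 24
= RGB(32, 186, 24)


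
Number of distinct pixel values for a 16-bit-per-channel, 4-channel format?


Total bits = 16 bits/channel × 4 channels = 64 bits
Distinct pixel values = 2^64
= 18,446,744,073,709,551,616 pixel values


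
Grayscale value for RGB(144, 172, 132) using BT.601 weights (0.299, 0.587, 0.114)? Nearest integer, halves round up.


Gray = 0.299×R + 0.587×G + 0.114×B
Gray = 0.299×144 + 0.587×172 + 0.114×132
Gray = 43.056 + 100.964 + 15.048
Gray = 159.068 → round half up → 159
Gray = 159


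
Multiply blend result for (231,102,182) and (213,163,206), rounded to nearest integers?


Multiply: C = A×B/255, rounded to nearest integer
R: 231×213/255 = 49203/255 ≈ 192.953 → 193
G: 102×163/255 = 16626/255 ≈ 65.200 → 65
B: 182×206/255 = 37492/255 ≈ 147.027 → 147
= RGB(193, 65, 147)


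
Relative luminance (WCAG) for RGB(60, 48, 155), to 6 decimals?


Linearize each channel (sRGB transfer function): c = v/255; c_lin = c/12.92 if c ≤ 0.04045, else ((c+0.055)/1.055)^2.4
  R: 60/255 ≈ 0.235294 > 0.04045 → ((0.235294+0.055)/1.055)^2.4 ≈ 0.045186
  G: 48/255 ≈ 0.188235 > 0.04045 → ((0.188235+0.055)/1.055)^2.4 ≈ 0.029557
  B: 155/255 ≈ 0.607843 > 0.04045 → ((0.607843+0.055)/1.055)^2.4 ≈ 0.327778
R_lin = 0.045186, G_lin = 0.029557, B_lin = 0.327778
L = 0.2126×R + 0.7152×G + 0.0722×B
L = 0.2126×0.045186 + 0.7152×0.029557 + 0.0722×0.327778
L ≈ 0.054411


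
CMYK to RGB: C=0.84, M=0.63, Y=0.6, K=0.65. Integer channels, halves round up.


R = 255 × (1-C) × (1-K) = 255 × 0.16 × 0.35 = 14.28 → 14
G = 255 × (1-M) × (1-K) = 255 × 0.37 × 0.35 = 33.0225 → 33
B = 255 × (1-Y) × (1-K) = 255 × 0.40 × 0.35 = 35.7 → 36
= RGB(14, 33, 36)


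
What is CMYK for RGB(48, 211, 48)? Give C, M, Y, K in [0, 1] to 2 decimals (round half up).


R'=48/255≈0.1882, G'=211/255≈0.8275, B'=48/255≈0.1882
K = 1 - max(R',G',B') = 1 - 211/255 = 44/255 = 0.17254… → 0.17
(1-R'-K)/(1-K) simplifies to (max-R)/max with max = 211:
C = (211-48)/211 = 163/211 = 0.77251… → 0.77
M = (211-211)/211 = 0/211 = 0 → 0.00
Y = (211-48)/211 = 163/211 = 0.77251… → 0.77
= CMYK(0.77, 0.00, 0.77, 0.17)


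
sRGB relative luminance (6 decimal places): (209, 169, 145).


Linearize each channel (sRGB transfer function): c = v/255; c_lin = c/12.92 if c ≤ 0.04045, else ((c+0.055)/1.055)^2.4
  R: 209/255 ≈ 0.819608 > 0.04045 → ((0.819608+0.055)/1.055)^2.4 ≈ 0.637597
  G: 169/255 ≈ 0.662745 > 0.04045 → ((0.662745+0.055)/1.055)^2.4 ≈ 0.396755
  B: 145/255 ≈ 0.568627 > 0.04045 → ((0.568627+0.055)/1.055)^2.4 ≈ 0.283149
R_lin = 0.637597, G_lin = 0.396755, B_lin = 0.283149
L = 0.2126×R + 0.7152×G + 0.0722×B
L = 0.2126×0.637597 + 0.7152×0.396755 + 0.0722×0.283149
L ≈ 0.439756


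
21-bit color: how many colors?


Colors = 2^bits = 2^21
= 2,097,152 colors


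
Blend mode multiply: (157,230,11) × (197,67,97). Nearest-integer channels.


Multiply: C = A×B/255, rounded to nearest integer
R: 157×197/255 = 30929/255 ≈ 121.290 → 121
G: 230×67/255 = 15410/255 ≈ 60.431 → 60
B: 11×97/255 = 1067/255 ≈ 4.184 → 4
= RGB(121, 60, 4)


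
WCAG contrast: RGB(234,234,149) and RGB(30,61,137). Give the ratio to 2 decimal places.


Linearize each sRGB channel c=v/255: c/12.92 if c ≤ 0.04045 else ((c+0.055)/1.055)^2.4
L = 0.2126×R_lin + 0.7152×G_lin + 0.0722×B_lin
Color 1 (234,234,149):
  R=234: 234/255≈0.9176 > 0.04045 → ((0.9176+0.055)/1.055)^2.4 ≈ 0.82279
  G=234: 234/255≈0.9176 > 0.04045 → ((0.9176+0.055)/1.055)^2.4 ≈ 0.82279
  B=149: 149/255≈0.5843 > 0.04045 → ((0.5843+0.055)/1.055)^2.4 ≈ 0.30054
  L1 = 0.2126×0.82279 + 0.7152×0.82279 + 0.0722×0.30054 ≈ 0.78508
Color 2 (30,61,137):
  R=30: 30/255≈0.1176 > 0.04045 → ((0.1176+0.055)/1.055)^2.4 ≈ 0.01298
  G=61: 61/255≈0.2392 > 0.04045 → ((0.2392+0.055)/1.055)^2.4 ≈ 0.04667
  B=137: 137/255≈0.5373 > 0.04045 → ((0.5373+0.055)/1.055)^2.4 ≈ 0.25016
  L2 = 0.2126×0.01298 + 0.7152×0.04667 + 0.0722×0.25016 ≈ 0.05420
Lighter = 0.78508, Darker = 0.05420
Ratio = (L_lighter + 0.05) / (L_darker + 0.05)
Ratio = (0.78508 + 0.05) / (0.05420 + 0.05) = 0.83508 / 0.10420 ≈ 8.0145
Ratio ≈ 8.01:1


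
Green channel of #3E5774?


Color: #3E5774
R = 3E = 62
G = 57 = 87
B = 74 = 116
Green = 87


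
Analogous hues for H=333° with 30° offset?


Base hue: 333°
Left analog: (333 - 30) mod 360 = 303°
Right analog: (333 + 30) mod 360 = 3°
Analogous hues = 303° and 3°


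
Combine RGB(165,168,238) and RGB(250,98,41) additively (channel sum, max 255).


Additive: each channel = min(255, C₁+C₂)
R: 165+250 = 415 → 255
G: 168+98 = 266 → 255
B: 238+41 = 279 → 255
= RGB(255, 255, 255)


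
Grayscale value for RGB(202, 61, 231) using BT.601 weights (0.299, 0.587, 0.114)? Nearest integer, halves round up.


Gray = 0.299×R + 0.587×G + 0.114×B
Gray = 0.299×202 + 0.587×61 + 0.114×231
Gray = 60.398 + 35.807 + 26.334
Gray = 122.539 → round half up → 123
Gray = 123


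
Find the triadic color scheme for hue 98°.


Triadic: equally spaced at 120° intervals
H1 = 98°
H2 = (98 + 120) mod 360 = 218°
H3 = (98 + 240) mod 360 = 338°
Triadic = 98°, 218°, 338°


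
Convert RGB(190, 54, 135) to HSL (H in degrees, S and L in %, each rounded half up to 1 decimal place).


Normalize: R'=190/255≈0.7451, G'=54/255≈0.2118, B'=135/255≈0.5294
Max=190/255, Min=54/255, Δ=Max-Min=136/255
L = (Max+Min)/2 = (190+54)/510 = 244/510 = 0.47843… → L = 47.8%
L ≤ 0.5 → S = Δ/(Max+Min) = 136/(190+54) = 136/244 = 0.55737… → S = 55.7%
(the 1/255 factors cancel in S and H, so raw channel differences can be used)
Max is R' → H = 60 × (((G-B)/Δ) mod 6) = 60 × (((54-135)/136) mod 6)
  (-81)/136 = -0.5955…; negative, so add 6 → 5.4044…
  H = 60 × 5.4044… = 324.264…° → H = 324.3°
= HSL(324.3°, 55.7%, 47.8%)


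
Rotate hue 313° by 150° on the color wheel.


New hue = (H + rotation) mod 360
New hue = (313 + 150) mod 360
= 463 mod 360
= 103°


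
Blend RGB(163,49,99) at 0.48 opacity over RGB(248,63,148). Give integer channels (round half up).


C = α×F + (1-α)×B, with 1-α = 0.52
R: 0.48×163 + 0.52×248 = 78.24 + 128.96 = 207.20 → 207
G: 0.48×49 + 0.52×63 = 23.52 + 32.76 = 56.28 → 56
B: 0.48×99 + 0.52×148 = 47.52 + 76.96 = 124.48 → 124
= RGB(207, 56, 124)


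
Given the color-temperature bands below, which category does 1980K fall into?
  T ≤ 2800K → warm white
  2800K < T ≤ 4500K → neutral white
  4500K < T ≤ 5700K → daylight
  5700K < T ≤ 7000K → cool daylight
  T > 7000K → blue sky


Temperature: 1980K
1980K ≤ 2800K → warm white
Classification: warm white


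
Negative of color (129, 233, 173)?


Invert: (255-R, 255-G, 255-B)
R: 255-129 = 126
G: 255-233 = 22
B: 255-173 = 82
= RGB(126, 22, 82)


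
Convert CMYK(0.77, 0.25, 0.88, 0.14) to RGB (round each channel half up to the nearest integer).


R = 255 × (1-C) × (1-K) = 255 × 0.23 × 0.86 = 50.439 → 50
G = 255 × (1-M) × (1-K) = 255 × 0.75 × 0.86 = 164.475 → 164
B = 255 × (1-Y) × (1-K) = 255 × 0.12 × 0.86 = 26.316 → 26
= RGB(50, 164, 26)


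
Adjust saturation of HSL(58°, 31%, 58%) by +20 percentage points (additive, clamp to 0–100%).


Original S = 31%
Adjustment = +20 percentage points
New S = 31 + (20) = 51
Clamp to [0, 100] → 51
= HSL(58°, 51%, 58%)


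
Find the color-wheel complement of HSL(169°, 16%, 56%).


Complement = opposite side of color wheel = hue + 180°
H' = (169 + 180) mod 360 = 349°
S and L unchanged.
= HSL(349°, 16%, 56%)


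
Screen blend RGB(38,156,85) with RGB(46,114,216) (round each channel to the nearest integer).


Screen: C = 255 - (255-A)×(255-B)/255, rounded to nearest integer
R: 255 - (255-38)×(255-46)/255 = 255 - 45353/255 ≈ 255 - 177.855 = 77.145 → 77
G: 255 - (255-156)×(255-114)/255 = 255 - 13959/255 ≈ 255 - 54.741 = 200.259 → 200
B: 255 - (255-85)×(255-216)/255 = 255 - 6630/255 ≈ 255 - 26.000 = 229.000 → 229
= RGB(77, 200, 229)


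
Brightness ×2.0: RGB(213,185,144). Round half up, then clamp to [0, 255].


Multiply each channel by 2.0, round half up, clamp to [0, 255]
R: 213×2.0 = 426 → clamp → 255
G: 185×2.0 = 370 → clamp → 255
B: 144×2.0 = 288 → clamp → 255
= RGB(255, 255, 255)


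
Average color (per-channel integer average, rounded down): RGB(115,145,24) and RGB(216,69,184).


Midpoint: each channel = ⌊(C₁+C₂)/2⌋
R: ⌊(115+216)/2⌋ = 165
G: ⌊(145+69)/2⌋ = 107
B: ⌊(24+184)/2⌋ = 104
= RGB(165, 107, 104)


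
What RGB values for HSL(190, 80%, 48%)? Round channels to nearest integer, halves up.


H=190°, S=0.80, L=0.48
C = (1-|2L-1|)×S = (1-|-0.04|)×0.80 = 0.768
H' = H/60 = 190/60 ≈ 3.1667; X = C×(1-|H' mod 2 - 1|) = 0.64
m = L - C/2 = 0.48 - 0.384 = 0.096
Sector ⌊H'⌋ = 3 → (R',G',B') = (0.0, 0.64, 0.768)
RGB = ((R'+m)×255, (G'+m)×255, (B'+m)×255) = (24.48, 187.68, 220.32)
Round half up → RGB(24, 188, 220)


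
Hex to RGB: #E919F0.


E9 → 233 (R)
19 → 25 (G)
F0 → 240 (B)
= RGB(233, 25, 240)


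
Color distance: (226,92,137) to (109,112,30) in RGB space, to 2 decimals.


d = √[(R₁-R₂)² + (G₁-G₂)² + (B₁-B₂)²]
d = √[(226-109)² + (92-112)² + (137-30)²]
d = √[13689 + 400 + 11449]
d = √25538
d ≈ 159.81


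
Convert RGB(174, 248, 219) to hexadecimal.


R = 174 → AE (hex)
G = 248 → F8 (hex)
B = 219 → DB (hex)
Hex = #AEF8DB


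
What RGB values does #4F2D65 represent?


4F → 79 (R)
2D → 45 (G)
65 → 101 (B)
= RGB(79, 45, 101)


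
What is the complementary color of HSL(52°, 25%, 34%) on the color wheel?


Complement = opposite side of color wheel = hue + 180°
H' = (52 + 180) mod 360 = 232°
S and L unchanged.
= HSL(232°, 25%, 34%)


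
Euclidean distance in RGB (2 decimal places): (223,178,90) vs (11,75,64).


d = √[(R₁-R₂)² + (G₁-G₂)² + (B₁-B₂)²]
d = √[(223-11)² + (178-75)² + (90-64)²]
d = √[44944 + 10609 + 676]
d = √56229
d ≈ 237.13


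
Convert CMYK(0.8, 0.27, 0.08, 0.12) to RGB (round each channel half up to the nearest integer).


R = 255 × (1-C) × (1-K) = 255 × 0.20 × 0.88 = 44.88 → 45
G = 255 × (1-M) × (1-K) = 255 × 0.73 × 0.88 = 163.812 → 164
B = 255 × (1-Y) × (1-K) = 255 × 0.92 × 0.88 = 206.448 → 206
= RGB(45, 164, 206)


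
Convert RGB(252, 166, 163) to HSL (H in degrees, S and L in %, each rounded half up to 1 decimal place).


Normalize: R'=252/255≈0.9882, G'=166/255≈0.6510, B'=163/255≈0.6392
Max=252/255, Min=163/255, Δ=Max-Min=89/255
L = (Max+Min)/2 = (252+163)/510 = 415/510 = 0.81372… → L = 81.4%
L > 0.5 → S = Δ/(2-Max-Min) = 89/(510-252-163) = 89/95 = 0.93684… → S = 93.7%
(the 1/255 factors cancel in S and H, so raw channel differences can be used)
Max is R' → H = 60 × (((G-B)/Δ) mod 6) = 60 × (((166-163)/89) mod 6)
  3/89 = 0.0337…
  H = 60 × 0.0337… = 2.022…° → H = 2.0°
= HSL(2.0°, 93.7%, 81.4%)


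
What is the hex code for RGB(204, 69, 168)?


R = 204 → CC (hex)
G = 69 → 45 (hex)
B = 168 → A8 (hex)
Hex = #CC45A8


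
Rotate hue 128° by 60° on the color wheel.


New hue = (H + rotation) mod 360
New hue = (128 + 60) mod 360
= 188 mod 360
= 188°


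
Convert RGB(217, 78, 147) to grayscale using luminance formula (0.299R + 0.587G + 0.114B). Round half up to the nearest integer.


Gray = 0.299×R + 0.587×G + 0.114×B
Gray = 0.299×217 + 0.587×78 + 0.114×147
Gray = 64.883 + 45.786 + 16.758
Gray = 127.427 → round half up → 127
Gray = 127


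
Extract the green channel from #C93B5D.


Color: #C93B5D
R = C9 = 201
G = 3B = 59
B = 5D = 93
Green = 59


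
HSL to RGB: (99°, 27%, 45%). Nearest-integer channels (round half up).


H=99°, S=0.27, L=0.45
C = (1-|2L-1|)×S = (1-|-0.10|)×0.27 = 0.243
H' = H/60 = 99/60 ≈ 1.6500; X = C×(1-|H' mod 2 - 1|) = 0.08505
m = L - C/2 = 0.45 - 0.1215 = 0.3285
Sector ⌊H'⌋ = 1 → (R',G',B') = (0.08505, 0.243, 0.0)
RGB = ((R'+m)×255, (G'+m)×255, (B'+m)×255) = (105.45525, 145.7325, 83.7675)
Round half up → RGB(105, 146, 84)


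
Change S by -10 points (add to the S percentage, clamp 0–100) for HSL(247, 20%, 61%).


Original S = 20%
Adjustment = -10 percentage points
New S = 20 + (-10) = 10
Clamp to [0, 100] → 10
= HSL(247°, 10%, 61%)


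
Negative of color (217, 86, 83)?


Invert: (255-R, 255-G, 255-B)
R: 255-217 = 38
G: 255-86 = 169
B: 255-83 = 172
= RGB(38, 169, 172)


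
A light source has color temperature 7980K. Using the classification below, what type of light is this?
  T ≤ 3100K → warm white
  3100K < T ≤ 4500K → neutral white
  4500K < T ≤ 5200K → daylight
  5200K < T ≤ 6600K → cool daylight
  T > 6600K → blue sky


Temperature: 7980K
7980K > 6600K → blue sky
Classification: blue sky


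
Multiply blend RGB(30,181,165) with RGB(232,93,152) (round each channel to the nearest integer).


Multiply: C = A×B/255, rounded to nearest integer
R: 30×232/255 = 6960/255 ≈ 27.294 → 27
G: 181×93/255 = 16833/255 ≈ 66.012 → 66
B: 165×152/255 = 25080/255 ≈ 98.353 → 98
= RGB(27, 66, 98)


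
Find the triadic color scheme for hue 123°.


Triadic: equally spaced at 120° intervals
H1 = 123°
H2 = (123 + 120) mod 360 = 243°
H3 = (123 + 240) mod 360 = 3°
Triadic = 123°, 243°, 3°


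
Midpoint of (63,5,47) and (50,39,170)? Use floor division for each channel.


Midpoint: each channel = ⌊(C₁+C₂)/2⌋
R: ⌊(63+50)/2⌋ = 56
G: ⌊(5+39)/2⌋ = 22
B: ⌊(47+170)/2⌋ = 108
= RGB(56, 22, 108)


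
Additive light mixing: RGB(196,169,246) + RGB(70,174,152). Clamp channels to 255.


Additive: each channel = min(255, C₁+C₂)
R: 196+70 = 266 → 255
G: 169+174 = 343 → 255
B: 246+152 = 398 → 255
= RGB(255, 255, 255)


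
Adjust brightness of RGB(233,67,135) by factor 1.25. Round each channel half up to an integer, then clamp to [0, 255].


Multiply each channel by 1.25, round half up, clamp to [0, 255]
R: 233×1.25 = 291.25 → round → 291 → clamp → 255
G: 67×1.25 = 83.75 → round → 84
B: 135×1.25 = 168.75 → round → 169
= RGB(255, 84, 169)


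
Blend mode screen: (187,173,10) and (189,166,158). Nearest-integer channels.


Screen: C = 255 - (255-A)×(255-B)/255, rounded to nearest integer
R: 255 - (255-187)×(255-189)/255 = 255 - 4488/255 ≈ 255 - 17.600 = 237.400 → 237
G: 255 - (255-173)×(255-166)/255 = 255 - 7298/255 ≈ 255 - 28.620 = 226.380 → 226
B: 255 - (255-10)×(255-158)/255 = 255 - 23765/255 ≈ 255 - 93.196 = 161.804 → 162
= RGB(237, 226, 162)


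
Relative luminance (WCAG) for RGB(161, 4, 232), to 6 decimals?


Linearize each channel (sRGB transfer function): c = v/255; c_lin = c/12.92 if c ≤ 0.04045, else ((c+0.055)/1.055)^2.4
  R: 161/255 ≈ 0.631373 > 0.04045 → ((0.631373+0.055)/1.055)^2.4 ≈ 0.356400
  G: 4/255 ≈ 0.015686 ≤ 0.04045 → 0.015686/12.92 ≈ 0.001214
  B: 232/255 ≈ 0.909804 > 0.04045 → ((0.909804+0.055)/1.055)^2.4 ≈ 0.806952
R_lin = 0.356400, G_lin = 0.001214, B_lin = 0.806952
L = 0.2126×R + 0.7152×G + 0.0722×B
L = 0.2126×0.356400 + 0.7152×0.001214 + 0.0722×0.806952
L ≈ 0.134901


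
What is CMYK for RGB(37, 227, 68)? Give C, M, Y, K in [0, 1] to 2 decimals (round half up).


R'=37/255≈0.1451, G'=227/255≈0.8902, B'=68/255≈0.2667
K = 1 - max(R',G',B') = 1 - 227/255 = 28/255 = 0.10980… → 0.11
(1-R'-K)/(1-K) simplifies to (max-R)/max with max = 227:
C = (227-37)/227 = 190/227 = 0.83700… → 0.84
M = (227-227)/227 = 0/227 = 0 → 0.00
Y = (227-68)/227 = 159/227 = 0.70044… → 0.70
= CMYK(0.84, 0.00, 0.70, 0.11)


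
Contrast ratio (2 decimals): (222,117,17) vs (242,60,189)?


Linearize each sRGB channel c=v/255: c/12.92 if c ≤ 0.04045 else ((c+0.055)/1.055)^2.4
L = 0.2126×R_lin + 0.7152×G_lin + 0.0722×B_lin
Color 1 (222,117,17):
  R=222: 222/255≈0.8706 > 0.04045 → ((0.8706+0.055)/1.055)^2.4 ≈ 0.73046
  G=117: 117/255≈0.4588 > 0.04045 → ((0.4588+0.055)/1.055)^2.4 ≈ 0.17789
  B=17: 17/255≈0.0667 > 0.04045 → ((0.0667+0.055)/1.055)^2.4 ≈ 0.00561
  L1 = 0.2126×0.73046 + 0.7152×0.17789 + 0.0722×0.00561 ≈ 0.28293
Color 2 (242,60,189):
  R=242: 242/255≈0.9490 > 0.04045 → ((0.9490+0.055)/1.055)^2.4 ≈ 0.88792
  G=60: 60/255≈0.2353 > 0.04045 → ((0.2353+0.055)/1.055)^2.4 ≈ 0.04519
  B=189: 189/255≈0.7412 > 0.04045 → ((0.7412+0.055)/1.055)^2.4 ≈ 0.50888
  L2 = 0.2126×0.88792 + 0.7152×0.04519 + 0.0722×0.50888 ≈ 0.25783
Lighter = 0.28293, Darker = 0.25783
Ratio = (L_lighter + 0.05) / (L_darker + 0.05)
Ratio = (0.28293 + 0.05) / (0.25783 + 0.05) = 0.33293 / 0.30783 ≈ 1.0815
Ratio ≈ 1.08:1


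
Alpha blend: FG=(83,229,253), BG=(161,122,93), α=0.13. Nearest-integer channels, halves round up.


C = α×F + (1-α)×B, with 1-α = 0.87
R: 0.13×83 + 0.87×161 = 10.79 + 140.07 = 150.86 → 151
G: 0.13×229 + 0.87×122 = 29.77 + 106.14 = 135.91 → 136
B: 0.13×253 + 0.87×93 = 32.89 + 80.91 = 113.80 → 114
= RGB(151, 136, 114)


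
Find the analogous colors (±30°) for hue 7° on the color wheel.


Base hue: 7°
Left analog: (7 - 30) mod 360 = 337°
Right analog: (7 + 30) mod 360 = 37°
Analogous hues = 337° and 37°


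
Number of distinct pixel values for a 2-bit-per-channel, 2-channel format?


Total bits = 2 bits/channel × 2 channels = 4 bits
Distinct pixel values = 2^4
= 16 pixel values


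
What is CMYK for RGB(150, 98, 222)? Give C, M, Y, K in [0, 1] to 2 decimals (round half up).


R'=150/255≈0.5882, G'=98/255≈0.3843, B'=222/255≈0.8706
K = 1 - max(R',G',B') = 1 - 222/255 = 33/255 = 0.12941… → 0.13
(1-R'-K)/(1-K) simplifies to (max-R)/max with max = 222:
C = (222-150)/222 = 72/222 = 0.32432… → 0.32
M = (222-98)/222 = 124/222 = 0.55855… → 0.56
Y = (222-222)/222 = 0/222 = 0 → 0.00
= CMYK(0.32, 0.56, 0.00, 0.13)


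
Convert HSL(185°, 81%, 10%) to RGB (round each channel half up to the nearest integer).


H=185°, S=0.81, L=0.10
C = (1-|2L-1|)×S = (1-|-0.80|)×0.81 = 0.162
H' = H/60 = 185/60 ≈ 3.0833; X = C×(1-|H' mod 2 - 1|) = 0.1485
m = L - C/2 = 0.10 - 0.081 = 0.019
Sector ⌊H'⌋ = 3 → (R',G',B') = (0.0, 0.1485, 0.162)
RGB = ((R'+m)×255, (G'+m)×255, (B'+m)×255) = (4.845, 42.7125, 46.155)
Round half up → RGB(5, 43, 46)


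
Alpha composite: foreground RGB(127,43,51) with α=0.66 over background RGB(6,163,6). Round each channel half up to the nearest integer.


C = α×F + (1-α)×B, with 1-α = 0.34
R: 0.66×127 + 0.34×6 = 83.82 + 2.04 = 85.86 → 86
G: 0.66×43 + 0.34×163 = 28.38 + 55.42 = 83.80 → 84
B: 0.66×51 + 0.34×6 = 33.66 + 2.04 = 35.70 → 36
= RGB(86, 84, 36)


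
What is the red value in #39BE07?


Color: #39BE07
R = 39 = 57
G = BE = 190
B = 07 = 7
Red = 57


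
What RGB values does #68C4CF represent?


68 → 104 (R)
C4 → 196 (G)
CF → 207 (B)
= RGB(104, 196, 207)


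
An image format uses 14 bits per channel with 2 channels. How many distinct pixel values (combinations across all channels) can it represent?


Total bits = 14 bits/channel × 2 channels = 28 bits
Distinct pixel values = 2^28
= 268,435,456 pixel values


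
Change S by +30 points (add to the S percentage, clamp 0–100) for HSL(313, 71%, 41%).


Original S = 71%
Adjustment = +30 percentage points
New S = 71 + (30) = 101
Clamp to [0, 100] → 100
= HSL(313°, 100%, 41%)


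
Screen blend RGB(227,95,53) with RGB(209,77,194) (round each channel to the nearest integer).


Screen: C = 255 - (255-A)×(255-B)/255, rounded to nearest integer
R: 255 - (255-227)×(255-209)/255 = 255 - 1288/255 ≈ 255 - 5.051 = 249.949 → 250
G: 255 - (255-95)×(255-77)/255 = 255 - 28480/255 ≈ 255 - 111.686 = 143.314 → 143
B: 255 - (255-53)×(255-194)/255 = 255 - 12322/255 ≈ 255 - 48.322 = 206.678 → 207
= RGB(250, 143, 207)


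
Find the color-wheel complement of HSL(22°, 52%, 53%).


Complement = opposite side of color wheel = hue + 180°
H' = (22 + 180) mod 360 = 202°
S and L unchanged.
= HSL(202°, 52%, 53%)


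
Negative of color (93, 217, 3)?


Invert: (255-R, 255-G, 255-B)
R: 255-93 = 162
G: 255-217 = 38
B: 255-3 = 252
= RGB(162, 38, 252)


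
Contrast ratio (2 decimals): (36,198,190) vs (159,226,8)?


Linearize each sRGB channel c=v/255: c/12.92 if c ≤ 0.04045 else ((c+0.055)/1.055)^2.4
L = 0.2126×R_lin + 0.7152×G_lin + 0.0722×B_lin
Color 1 (36,198,190):
  R=36: 36/255≈0.1412 > 0.04045 → ((0.1412+0.055)/1.055)^2.4 ≈ 0.01764
  G=198: 198/255≈0.7765 > 0.04045 → ((0.7765+0.055)/1.055)^2.4 ≈ 0.56471
  B=190: 190/255≈0.7451 > 0.04045 → ((0.7451+0.055)/1.055)^2.4 ≈ 0.51492
  L1 = 0.2126×0.01764 + 0.7152×0.56471 + 0.0722×0.51492 ≈ 0.44481
Color 2 (159,226,8):
  R=159: 159/255≈0.6235 > 0.04045 → ((0.6235+0.055)/1.055)^2.4 ≈ 0.34670
  G=226: 226/255≈0.8863 > 0.04045 → ((0.8863+0.055)/1.055)^2.4 ≈ 0.76052
  B=8: 8/255≈0.0314 ≤ 0.04045 → 0.0314/12.92 ≈ 0.00243
  L2 = 0.2126×0.34670 + 0.7152×0.76052 + 0.0722×0.00243 ≈ 0.61781
Lighter = 0.61781, Darker = 0.44481
Ratio = (L_lighter + 0.05) / (L_darker + 0.05)
Ratio = (0.61781 + 0.05) / (0.44481 + 0.05) = 0.66781 / 0.49481 ≈ 1.3496
Ratio ≈ 1.35:1


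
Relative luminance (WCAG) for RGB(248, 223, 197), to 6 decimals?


Linearize each channel (sRGB transfer function): c = v/255; c_lin = c/12.92 if c ≤ 0.04045, else ((c+0.055)/1.055)^2.4
  R: 248/255 ≈ 0.972549 > 0.04045 → ((0.972549+0.055)/1.055)^2.4 ≈ 0.938686
  G: 223/255 ≈ 0.874510 > 0.04045 → ((0.874510+0.055)/1.055)^2.4 ≈ 0.737910
  B: 197/255 ≈ 0.772549 > 0.04045 → ((0.772549+0.055)/1.055)^2.4 ≈ 0.558340
R_lin = 0.938686, G_lin = 0.737910, B_lin = 0.558340
L = 0.2126×R + 0.7152×G + 0.0722×B
L = 0.2126×0.938686 + 0.7152×0.737910 + 0.0722×0.558340
L ≈ 0.767630


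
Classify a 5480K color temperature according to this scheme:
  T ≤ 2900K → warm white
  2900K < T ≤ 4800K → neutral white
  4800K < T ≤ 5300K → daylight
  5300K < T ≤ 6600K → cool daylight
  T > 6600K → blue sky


Temperature: 5480K
5300K < 5480K ≤ 6600K → cool daylight
Classification: cool daylight


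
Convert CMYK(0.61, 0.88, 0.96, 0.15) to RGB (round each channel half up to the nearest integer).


R = 255 × (1-C) × (1-K) = 255 × 0.39 × 0.85 = 84.5325 → 85
G = 255 × (1-M) × (1-K) = 255 × 0.12 × 0.85 = 26.01 → 26
B = 255 × (1-Y) × (1-K) = 255 × 0.04 × 0.85 = 8.67 → 9
= RGB(85, 26, 9)


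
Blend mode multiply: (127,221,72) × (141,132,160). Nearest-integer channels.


Multiply: C = A×B/255, rounded to nearest integer
R: 127×141/255 = 17907/255 ≈ 70.224 → 70
G: 221×132/255 = 29172/255 ≈ 114.400 → 114
B: 72×160/255 = 11520/255 ≈ 45.176 → 45
= RGB(70, 114, 45)


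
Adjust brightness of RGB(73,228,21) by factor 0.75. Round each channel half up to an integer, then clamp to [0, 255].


Multiply each channel by 0.75, round half up, clamp to [0, 255]
R: 73×0.75 = 54.75 → round → 55
G: 228×0.75 = 171
B: 21×0.75 = 15.75 → round → 16
= RGB(55, 171, 16)


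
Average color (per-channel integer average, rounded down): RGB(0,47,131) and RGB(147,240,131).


Midpoint: each channel = ⌊(C₁+C₂)/2⌋
R: ⌊(0+147)/2⌋ = 73
G: ⌊(47+240)/2⌋ = 143
B: ⌊(131+131)/2⌋ = 131
= RGB(73, 143, 131)


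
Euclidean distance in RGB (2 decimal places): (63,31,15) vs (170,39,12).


d = √[(R₁-R₂)² + (G₁-G₂)² + (B₁-B₂)²]
d = √[(63-170)² + (31-39)² + (15-12)²]
d = √[11449 + 64 + 9]
d = √11522
d ≈ 107.34


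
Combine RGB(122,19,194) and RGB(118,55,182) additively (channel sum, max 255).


Additive: each channel = min(255, C₁+C₂)
R: 122+118 = 240 → 240
G: 19+55 = 74 → 74
B: 194+182 = 376 → 255
= RGB(240, 74, 255)


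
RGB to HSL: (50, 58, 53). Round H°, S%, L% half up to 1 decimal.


Normalize: R'=50/255≈0.1961, G'=58/255≈0.2275, B'=53/255≈0.2078
Max=58/255, Min=50/255, Δ=Max-Min=8/255
L = (Max+Min)/2 = (58+50)/510 = 108/510 = 0.21176… → L = 21.2%
L ≤ 0.5 → S = Δ/(Max+Min) = 8/(58+50) = 8/108 = 0.07407… → S = 7.4%
(the 1/255 factors cancel in S and H, so raw channel differences can be used)
Max is G' → H = 60 × ((B-R)/Δ + 2) = 60 × ((53-50)/8 + 2)
  3/8 + 2 = 0.375 + 2 = 2.375
  H = 60 × 2.375 = 142.5° → H = 142.5°
= HSL(142.5°, 7.4%, 21.2%)


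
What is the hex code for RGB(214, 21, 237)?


R = 214 → D6 (hex)
G = 21 → 15 (hex)
B = 237 → ED (hex)
Hex = #D615ED


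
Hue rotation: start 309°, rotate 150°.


New hue = (H + rotation) mod 360
New hue = (309 + 150) mod 360
= 459 mod 360
= 99°


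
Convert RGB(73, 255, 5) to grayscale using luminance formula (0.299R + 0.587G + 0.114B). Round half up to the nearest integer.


Gray = 0.299×R + 0.587×G + 0.114×B
Gray = 0.299×73 + 0.587×255 + 0.114×5
Gray = 21.827 + 149.685 + 0.570
Gray = 172.082 → round half up → 172
Gray = 172


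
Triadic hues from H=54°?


Triadic: equally spaced at 120° intervals
H1 = 54°
H2 = (54 + 120) mod 360 = 174°
H3 = (54 + 240) mod 360 = 294°
Triadic = 54°, 174°, 294°


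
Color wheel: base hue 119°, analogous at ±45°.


Base hue: 119°
Left analog: (119 - 45) mod 360 = 74°
Right analog: (119 + 45) mod 360 = 164°
Analogous hues = 74° and 164°


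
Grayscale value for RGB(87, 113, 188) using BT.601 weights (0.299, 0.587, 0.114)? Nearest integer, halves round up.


Gray = 0.299×R + 0.587×G + 0.114×B
Gray = 0.299×87 + 0.587×113 + 0.114×188
Gray = 26.013 + 66.331 + 21.432
Gray = 113.776 → round half up → 114
Gray = 114


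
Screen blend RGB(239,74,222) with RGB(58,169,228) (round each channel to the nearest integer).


Screen: C = 255 - (255-A)×(255-B)/255, rounded to nearest integer
R: 255 - (255-239)×(255-58)/255 = 255 - 3152/255 ≈ 255 - 12.361 = 242.639 → 243
G: 255 - (255-74)×(255-169)/255 = 255 - 15566/255 ≈ 255 - 61.043 = 193.957 → 194
B: 255 - (255-222)×(255-228)/255 = 255 - 891/255 ≈ 255 - 3.494 = 251.506 → 252
= RGB(243, 194, 252)


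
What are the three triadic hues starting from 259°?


Triadic: equally spaced at 120° intervals
H1 = 259°
H2 = (259 + 120) mod 360 = 19°
H3 = (259 + 240) mod 360 = 139°
Triadic = 259°, 19°, 139°


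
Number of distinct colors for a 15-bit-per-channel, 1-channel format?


Total bits = 15 bits/channel × 1 channels = 15 bits
Distinct colors = 2^15
= 32,768 colors


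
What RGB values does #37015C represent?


37 → 55 (R)
01 → 1 (G)
5C → 92 (B)
= RGB(55, 1, 92)


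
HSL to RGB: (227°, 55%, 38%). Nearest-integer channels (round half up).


H=227°, S=0.55, L=0.38
C = (1-|2L-1|)×S = (1-|-0.24|)×0.55 = 0.418
H' = H/60 = 227/60 ≈ 3.7833; X = C×(1-|H' mod 2 - 1|) ≈ 0.0906
m = L - C/2 = 0.38 - 0.209 = 0.171
Sector ⌊H'⌋ = 3 → (R',G',B') = (0.0, ≈0.0906, 0.418)
RGB = ((R'+m)×255, (G'+m)×255, (B'+m)×255) = (43.605, 66.6995, 150.195)
Round half up → RGB(44, 67, 150)


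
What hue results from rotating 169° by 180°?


New hue = (H + rotation) mod 360
New hue = (169 + 180) mod 360
= 349 mod 360
= 349°


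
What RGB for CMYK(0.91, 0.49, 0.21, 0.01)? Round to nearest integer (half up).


R = 255 × (1-C) × (1-K) = 255 × 0.09 × 0.99 = 22.7205 → 23
G = 255 × (1-M) × (1-K) = 255 × 0.51 × 0.99 = 128.7495 → 129
B = 255 × (1-Y) × (1-K) = 255 × 0.79 × 0.99 = 199.4355 → 199
= RGB(23, 129, 199)


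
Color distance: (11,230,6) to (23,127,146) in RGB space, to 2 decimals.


d = √[(R₁-R₂)² + (G₁-G₂)² + (B₁-B₂)²]
d = √[(11-23)² + (230-127)² + (6-146)²]
d = √[144 + 10609 + 19600]
d = √30353
d ≈ 174.22


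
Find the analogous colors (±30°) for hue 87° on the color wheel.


Base hue: 87°
Left analog: (87 - 30) mod 360 = 57°
Right analog: (87 + 30) mod 360 = 117°
Analogous hues = 57° and 117°


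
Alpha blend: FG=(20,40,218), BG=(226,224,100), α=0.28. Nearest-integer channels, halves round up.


C = α×F + (1-α)×B, with 1-α = 0.72
R: 0.28×20 + 0.72×226 = 5.60 + 162.72 = 168.32 → 168
G: 0.28×40 + 0.72×224 = 11.20 + 161.28 = 172.48 → 172
B: 0.28×218 + 0.72×100 = 61.04 + 72.00 = 133.04 → 133
= RGB(168, 172, 133)


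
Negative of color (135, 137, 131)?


Invert: (255-R, 255-G, 255-B)
R: 255-135 = 120
G: 255-137 = 118
B: 255-131 = 124
= RGB(120, 118, 124)


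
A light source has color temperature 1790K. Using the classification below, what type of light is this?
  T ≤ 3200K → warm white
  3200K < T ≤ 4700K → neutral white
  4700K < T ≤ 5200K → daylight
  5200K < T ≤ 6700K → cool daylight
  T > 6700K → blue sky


Temperature: 1790K
1790K ≤ 3200K → warm white
Classification: warm white


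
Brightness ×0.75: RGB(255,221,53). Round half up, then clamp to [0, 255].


Multiply each channel by 0.75, round half up, clamp to [0, 255]
R: 255×0.75 = 191.25 → round → 191
G: 221×0.75 = 165.75 → round → 166
B: 53×0.75 = 39.75 → round → 40
= RGB(191, 166, 40)


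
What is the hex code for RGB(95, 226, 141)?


R = 95 → 5F (hex)
G = 226 → E2 (hex)
B = 141 → 8D (hex)
Hex = #5FE28D


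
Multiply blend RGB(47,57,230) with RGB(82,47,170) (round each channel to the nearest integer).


Multiply: C = A×B/255, rounded to nearest integer
R: 47×82/255 = 3854/255 ≈ 15.114 → 15
G: 57×47/255 = 2679/255 ≈ 10.506 → 11
B: 230×170/255 = 39100/255 ≈ 153.333 → 153
= RGB(15, 11, 153)


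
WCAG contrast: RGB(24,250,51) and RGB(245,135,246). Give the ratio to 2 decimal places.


Linearize each sRGB channel c=v/255: c/12.92 if c ≤ 0.04045 else ((c+0.055)/1.055)^2.4
L = 0.2126×R_lin + 0.7152×G_lin + 0.0722×B_lin
Color 1 (24,250,51):
  R=24: 24/255≈0.0941 > 0.04045 → ((0.0941+0.055)/1.055)^2.4 ≈ 0.00913
  G=250: 250/255≈0.9804 > 0.04045 → ((0.9804+0.055)/1.055)^2.4 ≈ 0.95597
  B=51: 51/255≈0.2000 > 0.04045 → ((0.2000+0.055)/1.055)^2.4 ≈ 0.03310
  L1 = 0.2126×0.00913 + 0.7152×0.95597 + 0.0722×0.03310 ≈ 0.68804
Color 2 (245,135,246):
  R=245: 245/255≈0.9608 > 0.04045 → ((0.9608+0.055)/1.055)^2.4 ≈ 0.91310
  G=135: 135/255≈0.5294 > 0.04045 → ((0.5294+0.055)/1.055)^2.4 ≈ 0.24228
  B=246: 246/255≈0.9647 > 0.04045 → ((0.9647+0.055)/1.055)^2.4 ≈ 0.92158
  L2 = 0.2126×0.91310 + 0.7152×0.24228 + 0.0722×0.92158 ≈ 0.43394
Lighter = 0.68804, Darker = 0.43394
Ratio = (L_lighter + 0.05) / (L_darker + 0.05)
Ratio = (0.68804 + 0.05) / (0.43394 + 0.05) = 0.73804 / 0.48394 ≈ 1.5251
Ratio ≈ 1.53:1


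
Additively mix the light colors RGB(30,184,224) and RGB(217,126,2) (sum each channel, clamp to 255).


Additive: each channel = min(255, C₁+C₂)
R: 30+217 = 247 → 247
G: 184+126 = 310 → 255
B: 224+2 = 226 → 226
= RGB(247, 255, 226)


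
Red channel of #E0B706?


Color: #E0B706
R = E0 = 224
G = B7 = 183
B = 06 = 6
Red = 224


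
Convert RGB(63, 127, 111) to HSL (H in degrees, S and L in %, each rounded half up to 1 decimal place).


Normalize: R'=63/255≈0.2471, G'=127/255≈0.4980, B'=111/255≈0.4353
Max=127/255, Min=63/255, Δ=Max-Min=64/255
L = (Max+Min)/2 = (127+63)/510 = 190/510 = 0.37254… → L = 37.3%
L ≤ 0.5 → S = Δ/(Max+Min) = 64/(127+63) = 64/190 = 0.33684… → S = 33.7%
(the 1/255 factors cancel in S and H, so raw channel differences can be used)
Max is G' → H = 60 × ((B-R)/Δ + 2) = 60 × ((111-63)/64 + 2)
  48/64 + 2 = 0.75 + 2 = 2.75
  H = 60 × 2.75 = 165° → H = 165.0°
= HSL(165.0°, 33.7%, 37.3%)


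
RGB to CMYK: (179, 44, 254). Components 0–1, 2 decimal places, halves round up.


R'=179/255≈0.7020, G'=44/255≈0.1725, B'=254/255≈0.9961
K = 1 - max(R',G',B') = 1 - 254/255 = 1/255 = 0.00392… → 0.00
(1-R'-K)/(1-K) simplifies to (max-R)/max with max = 254:
C = (254-179)/254 = 75/254 = 0.29527… → 0.30
M = (254-44)/254 = 210/254 = 0.82677… → 0.83
Y = (254-254)/254 = 0/254 = 0 → 0.00
= CMYK(0.30, 0.83, 0.00, 0.00)


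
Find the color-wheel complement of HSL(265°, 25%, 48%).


Complement = opposite side of color wheel = hue + 180°
H' = (265 + 180) mod 360 = 85°
S and L unchanged.
= HSL(85°, 25%, 48%)


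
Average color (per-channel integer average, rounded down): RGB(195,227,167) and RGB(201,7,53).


Midpoint: each channel = ⌊(C₁+C₂)/2⌋
R: ⌊(195+201)/2⌋ = 198
G: ⌊(227+7)/2⌋ = 117
B: ⌊(167+53)/2⌋ = 110
= RGB(198, 117, 110)


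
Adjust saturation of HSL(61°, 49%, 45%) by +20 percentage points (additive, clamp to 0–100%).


Original S = 49%
Adjustment = +20 percentage points
New S = 49 + (20) = 69
Clamp to [0, 100] → 69
= HSL(61°, 69%, 45%)


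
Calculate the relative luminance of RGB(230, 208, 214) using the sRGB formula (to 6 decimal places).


Linearize each channel (sRGB transfer function): c = v/255; c_lin = c/12.92 if c ≤ 0.04045, else ((c+0.055)/1.055)^2.4
  R: 230/255 ≈ 0.901961 > 0.04045 → ((0.901961+0.055)/1.055)^2.4 ≈ 0.791298
  G: 208/255 ≈ 0.815686 > 0.04045 → ((0.815686+0.055)/1.055)^2.4 ≈ 0.630757
  B: 214/255 ≈ 0.839216 > 0.04045 → ((0.839216+0.055)/1.055)^2.4 ≈ 0.672443
R_lin = 0.791298, G_lin = 0.630757, B_lin = 0.672443
L = 0.2126×R + 0.7152×G + 0.0722×B
L = 0.2126×0.791298 + 0.7152×0.630757 + 0.0722×0.672443
L ≈ 0.667898


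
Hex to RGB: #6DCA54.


6D → 109 (R)
CA → 202 (G)
54 → 84 (B)
= RGB(109, 202, 84)


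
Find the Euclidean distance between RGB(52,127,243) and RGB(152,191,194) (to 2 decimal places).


d = √[(R₁-R₂)² + (G₁-G₂)² + (B₁-B₂)²]
d = √[(52-152)² + (127-191)² + (243-194)²]
d = √[10000 + 4096 + 2401]
d = √16497
d ≈ 128.44


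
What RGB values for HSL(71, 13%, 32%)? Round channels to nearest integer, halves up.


H=71°, S=0.13, L=0.32
C = (1-|2L-1|)×S = (1-|-0.36|)×0.13 = 0.0832
H' = H/60 = 71/60 ≈ 1.1833; X = C×(1-|H' mod 2 - 1|) ≈ 0.0679
m = L - C/2 = 0.32 - 0.0416 = 0.2784
Sector ⌊H'⌋ = 1 → (R',G',B') = (≈0.0679, 0.0832, 0.0)
RGB = ((R'+m)×255, (G'+m)×255, (B'+m)×255) = (88.3184, 92.208, 70.992)
Round half up → RGB(88, 92, 71)


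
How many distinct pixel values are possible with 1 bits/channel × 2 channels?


Total bits = 1 bits/channel × 2 channels = 2 bits
Distinct pixel values = 2^2
= 4 pixel values


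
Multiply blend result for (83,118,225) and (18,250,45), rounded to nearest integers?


Multiply: C = A×B/255, rounded to nearest integer
R: 83×18/255 = 1494/255 ≈ 5.859 → 6
G: 118×250/255 = 29500/255 ≈ 115.686 → 116
B: 225×45/255 = 10125/255 ≈ 39.706 → 40
= RGB(6, 116, 40)


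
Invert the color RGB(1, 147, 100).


Invert: (255-R, 255-G, 255-B)
R: 255-1 = 254
G: 255-147 = 108
B: 255-100 = 155
= RGB(254, 108, 155)


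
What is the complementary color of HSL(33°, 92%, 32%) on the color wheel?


Complement = opposite side of color wheel = hue + 180°
H' = (33 + 180) mod 360 = 213°
S and L unchanged.
= HSL(213°, 92%, 32%)


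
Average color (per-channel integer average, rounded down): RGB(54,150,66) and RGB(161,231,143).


Midpoint: each channel = ⌊(C₁+C₂)/2⌋
R: ⌊(54+161)/2⌋ = 107
G: ⌊(150+231)/2⌋ = 190
B: ⌊(66+143)/2⌋ = 104
= RGB(107, 190, 104)


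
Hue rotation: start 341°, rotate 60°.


New hue = (H + rotation) mod 360
New hue = (341 + 60) mod 360
= 401 mod 360
= 41°


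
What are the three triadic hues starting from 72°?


Triadic: equally spaced at 120° intervals
H1 = 72°
H2 = (72 + 120) mod 360 = 192°
H3 = (72 + 240) mod 360 = 312°
Triadic = 72°, 192°, 312°


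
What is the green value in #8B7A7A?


Color: #8B7A7A
R = 8B = 139
G = 7A = 122
B = 7A = 122
Green = 122


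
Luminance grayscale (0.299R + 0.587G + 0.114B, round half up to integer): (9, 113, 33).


Gray = 0.299×R + 0.587×G + 0.114×B
Gray = 0.299×9 + 0.587×113 + 0.114×33
Gray = 2.691 + 66.331 + 3.762
Gray = 72.784 → round half up → 73
Gray = 73


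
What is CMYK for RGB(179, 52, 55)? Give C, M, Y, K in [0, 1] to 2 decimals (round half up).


R'=179/255≈0.7020, G'=52/255≈0.2039, B'=55/255≈0.2157
K = 1 - max(R',G',B') = 1 - 179/255 = 76/255 = 0.29803… → 0.30
(1-R'-K)/(1-K) simplifies to (max-R)/max with max = 179:
C = (179-179)/179 = 0/179 = 0 → 0.00
M = (179-52)/179 = 127/179 = 0.70949… → 0.71
Y = (179-55)/179 = 124/179 = 0.69273… → 0.69
= CMYK(0.00, 0.71, 0.69, 0.30)


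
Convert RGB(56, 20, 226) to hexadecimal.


R = 56 → 38 (hex)
G = 20 → 14 (hex)
B = 226 → E2 (hex)
Hex = #3814E2


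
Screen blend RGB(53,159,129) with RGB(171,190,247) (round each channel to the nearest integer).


Screen: C = 255 - (255-A)×(255-B)/255, rounded to nearest integer
R: 255 - (255-53)×(255-171)/255 = 255 - 16968/255 ≈ 255 - 66.541 = 188.459 → 188
G: 255 - (255-159)×(255-190)/255 = 255 - 6240/255 ≈ 255 - 24.471 = 230.529 → 231
B: 255 - (255-129)×(255-247)/255 = 255 - 1008/255 ≈ 255 - 3.953 = 251.047 → 251
= RGB(188, 231, 251)


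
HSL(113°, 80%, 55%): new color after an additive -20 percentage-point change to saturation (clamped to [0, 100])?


Original S = 80%
Adjustment = -20 percentage points
New S = 80 + (-20) = 60
Clamp to [0, 100] → 60
= HSL(113°, 60%, 55%)


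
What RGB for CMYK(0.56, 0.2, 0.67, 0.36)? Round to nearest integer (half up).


R = 255 × (1-C) × (1-K) = 255 × 0.44 × 0.64 = 71.808 → 72
G = 255 × (1-M) × (1-K) = 255 × 0.80 × 0.64 = 130.56 → 131
B = 255 × (1-Y) × (1-K) = 255 × 0.33 × 0.64 = 53.856 → 54
= RGB(72, 131, 54)


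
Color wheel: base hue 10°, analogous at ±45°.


Base hue: 10°
Left analog: (10 - 45) mod 360 = 325°
Right analog: (10 + 45) mod 360 = 55°
Analogous hues = 325° and 55°


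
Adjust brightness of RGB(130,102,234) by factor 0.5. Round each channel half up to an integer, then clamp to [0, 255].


Multiply each channel by 0.5, round half up, clamp to [0, 255]
R: 130×0.5 = 65
G: 102×0.5 = 51
B: 234×0.5 = 117
= RGB(65, 51, 117)


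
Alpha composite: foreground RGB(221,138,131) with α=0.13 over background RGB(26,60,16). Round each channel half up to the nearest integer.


C = α×F + (1-α)×B, with 1-α = 0.87
R: 0.13×221 + 0.87×26 = 28.73 + 22.62 = 51.35 → 51
G: 0.13×138 + 0.87×60 = 17.94 + 52.20 = 70.14 → 70
B: 0.13×131 + 0.87×16 = 17.03 + 13.92 = 30.95 → 31
= RGB(51, 70, 31)


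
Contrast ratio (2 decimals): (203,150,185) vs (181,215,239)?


Linearize each sRGB channel c=v/255: c/12.92 if c ≤ 0.04045 else ((c+0.055)/1.055)^2.4
L = 0.2126×R_lin + 0.7152×G_lin + 0.0722×B_lin
Color 1 (203,150,185):
  R=203: 203/255≈0.7961 > 0.04045 → ((0.7961+0.055)/1.055)^2.4 ≈ 0.59720
  G=150: 150/255≈0.5882 > 0.04045 → ((0.5882+0.055)/1.055)^2.4 ≈ 0.30499
  B=185: 185/255≈0.7255 > 0.04045 → ((0.7255+0.055)/1.055)^2.4 ≈ 0.48515
  L1 = 0.2126×0.59720 + 0.7152×0.30499 + 0.0722×0.48515 ≈ 0.38012
Color 2 (181,215,239):
  R=181: 181/255≈0.7098 > 0.04045 → ((0.7098+0.055)/1.055)^2.4 ≈ 0.46208
  G=215: 215/255≈0.8431 > 0.04045 → ((0.8431+0.055)/1.055)^2.4 ≈ 0.67954
  B=239: 239/255≈0.9373 > 0.04045 → ((0.9373+0.055)/1.055)^2.4 ≈ 0.86316
  L2 = 0.2126×0.46208 + 0.7152×0.67954 + 0.0722×0.86316 ≈ 0.64657
Lighter = 0.64657, Darker = 0.38012
Ratio = (L_lighter + 0.05) / (L_darker + 0.05)
Ratio = (0.64657 + 0.05) / (0.38012 + 0.05) = 0.69657 / 0.43012 ≈ 1.6195
Ratio ≈ 1.62:1
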